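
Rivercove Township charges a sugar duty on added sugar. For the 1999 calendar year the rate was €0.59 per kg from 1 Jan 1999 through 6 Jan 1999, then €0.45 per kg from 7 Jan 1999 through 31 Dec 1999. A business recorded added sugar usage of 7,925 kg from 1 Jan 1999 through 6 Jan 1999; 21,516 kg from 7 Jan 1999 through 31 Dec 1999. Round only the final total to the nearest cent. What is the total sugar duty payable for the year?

1 Jan – 6 Jan 1999: 7,925 kg at €0.59/kg → €4,675.75
7 Jan – 31 Dec 1999: 21,516 kg at €0.45/kg → €9,682.20

€14,357.95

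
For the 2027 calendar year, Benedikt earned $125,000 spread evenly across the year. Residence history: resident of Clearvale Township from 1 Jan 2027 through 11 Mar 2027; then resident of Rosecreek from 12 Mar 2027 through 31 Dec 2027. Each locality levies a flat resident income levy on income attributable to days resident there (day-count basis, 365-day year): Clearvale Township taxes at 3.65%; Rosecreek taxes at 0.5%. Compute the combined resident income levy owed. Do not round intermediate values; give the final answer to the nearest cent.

$1,380.14

Clearvale Township, 1 Jan – 11 Mar 2027: 70 days → $125,000 × 3.65% × 70/365 = $875.0000
Rosecreek, 12 Mar – 31 Dec 2027: 295 days → $125,000 × 0.5% × 295/365 = $505.1370
Total = $1,380.1370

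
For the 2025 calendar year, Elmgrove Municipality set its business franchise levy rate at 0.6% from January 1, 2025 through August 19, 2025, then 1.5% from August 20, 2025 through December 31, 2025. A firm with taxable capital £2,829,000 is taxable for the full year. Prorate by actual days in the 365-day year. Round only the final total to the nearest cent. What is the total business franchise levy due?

January 1 – August 19, 2025: 231 days at 0.6% → £2,829,000 × 0.6% × 231/365 = £10,742.4493
August 20 – December 31, 2025: 134 days at 1.5% → £2,829,000 × 1.5% × 134/365 = £15,578.8767
Total = £26,321.3260

£26,321.33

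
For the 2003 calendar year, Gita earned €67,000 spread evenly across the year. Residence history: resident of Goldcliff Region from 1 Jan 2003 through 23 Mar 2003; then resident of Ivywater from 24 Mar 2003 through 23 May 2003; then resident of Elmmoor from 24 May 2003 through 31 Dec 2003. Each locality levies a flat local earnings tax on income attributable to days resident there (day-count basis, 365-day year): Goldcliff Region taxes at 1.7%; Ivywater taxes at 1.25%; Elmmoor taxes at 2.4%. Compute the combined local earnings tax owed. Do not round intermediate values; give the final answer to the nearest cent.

Goldcliff Region, 1 Jan – 23 Mar 2003: 82 days → €67,000 × 1.7% × 82/365 = €255.8849
Ivywater, 24 Mar – 23 May 2003: 61 days → €67,000 × 1.25% × 61/365 = €139.9658
Elmmoor, 24 May – 31 Dec 2003: 222 days → €67,000 × 2.4% × 222/365 = €978.0164
Total = €1,373.8671

€1,373.87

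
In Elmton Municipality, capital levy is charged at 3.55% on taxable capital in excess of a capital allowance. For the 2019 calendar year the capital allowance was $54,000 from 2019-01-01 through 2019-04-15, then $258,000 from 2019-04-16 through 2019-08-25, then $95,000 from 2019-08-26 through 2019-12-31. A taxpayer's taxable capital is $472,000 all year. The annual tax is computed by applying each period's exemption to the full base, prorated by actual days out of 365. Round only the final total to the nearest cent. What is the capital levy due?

$11,709.55

2019-01-01 to 2019-04-15: 105 days, exemption $54,000 → ($472,000 − $54,000) × 3.55% × 105/365 = $4,268.7534
2019-04-16 to 2019-08-25: 132 days, exemption $258,000 → ($472,000 − $258,000) × 3.55% × 132/365 = $2,747.4082
2019-08-26 to 2019-12-31: 128 days, exemption $95,000 → ($472,000 − $95,000) × 3.55% × 128/365 = $4,693.3918
Total = $11,709.5534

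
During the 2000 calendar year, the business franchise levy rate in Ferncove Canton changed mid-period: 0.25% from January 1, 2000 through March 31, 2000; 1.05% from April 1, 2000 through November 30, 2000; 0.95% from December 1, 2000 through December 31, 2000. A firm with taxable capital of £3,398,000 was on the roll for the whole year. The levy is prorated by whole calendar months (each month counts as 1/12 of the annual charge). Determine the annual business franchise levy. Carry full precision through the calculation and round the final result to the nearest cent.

January 1 – March 31, 2000: 3 months at 0.25% → £3,398,000 × 0.25% × 3/12 = £2,123.7500
April 1 – November 30, 2000: 8 months at 1.05% → £3,398,000 × 1.05% × 8/12 = £23,786.0000
December 1 – December 31, 2000: 1 month at 0.95% → £3,398,000 × 0.95% × 1/12 = £2,690.0833
Total = £28,599.8333

£28,599.83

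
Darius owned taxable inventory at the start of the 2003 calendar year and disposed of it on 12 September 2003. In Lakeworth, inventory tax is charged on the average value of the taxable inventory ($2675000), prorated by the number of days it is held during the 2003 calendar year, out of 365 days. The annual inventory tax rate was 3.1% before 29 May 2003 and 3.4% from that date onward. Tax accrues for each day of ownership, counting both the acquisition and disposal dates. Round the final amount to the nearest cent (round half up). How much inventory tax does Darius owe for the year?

1 January – 28 May 2003: 148 days at 3.1% → $2675000 × 3.1% × 148/365 = $33624.3836
29 May – 12 September 2003: 107 days at 3.4% → $2675000 × 3.4% × 107/365 = $26662.0548
Total = $60286.4384

$60286.44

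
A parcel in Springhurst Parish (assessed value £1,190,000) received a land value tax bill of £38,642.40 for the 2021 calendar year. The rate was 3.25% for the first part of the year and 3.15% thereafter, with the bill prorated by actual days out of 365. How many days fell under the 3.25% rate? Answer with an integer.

Let d = days at the first rate; then 365 − d days at the second rate.
£1,190,000 × [3.25%·d + 3.15%·(365−d)] / 365 = £38,642.40
Solving gives d = 355, so the new rate took effect on 22 December 2021.

355 days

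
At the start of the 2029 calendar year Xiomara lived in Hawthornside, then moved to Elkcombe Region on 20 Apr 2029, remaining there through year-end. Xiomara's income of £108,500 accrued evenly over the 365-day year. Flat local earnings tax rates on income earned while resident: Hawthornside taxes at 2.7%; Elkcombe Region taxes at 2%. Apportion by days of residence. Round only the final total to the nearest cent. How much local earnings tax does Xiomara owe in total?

Hawthornside, 1 Jan – 19 Apr 2029: 109 days → £108,500 × 2.7% × 109/365 = £874.8370
Elkcombe Region, 20 Apr – 31 Dec 2029: 256 days → £108,500 × 2% × 256/365 = £1,521.9726
Total = £2,396.8096

£2,396.81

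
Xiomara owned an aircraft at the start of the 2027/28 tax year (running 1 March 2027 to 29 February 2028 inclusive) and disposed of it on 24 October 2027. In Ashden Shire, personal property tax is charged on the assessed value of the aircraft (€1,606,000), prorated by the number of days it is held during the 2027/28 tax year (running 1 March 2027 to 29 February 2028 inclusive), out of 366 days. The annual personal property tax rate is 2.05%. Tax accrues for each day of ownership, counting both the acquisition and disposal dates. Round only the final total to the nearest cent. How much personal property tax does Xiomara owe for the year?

Days held (1 March – 24 October 2027): 238 out of 366
Tax = €1,606,000 × 2.05% × 238/366 = €21,408.9454

€21,408.95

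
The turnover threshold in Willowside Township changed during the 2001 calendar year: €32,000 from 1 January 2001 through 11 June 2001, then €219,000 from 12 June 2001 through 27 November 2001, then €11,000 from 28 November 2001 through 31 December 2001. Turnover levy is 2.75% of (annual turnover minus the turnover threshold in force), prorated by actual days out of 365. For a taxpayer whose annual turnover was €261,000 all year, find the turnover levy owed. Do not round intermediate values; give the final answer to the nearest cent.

€3,970.25

1 January – 11 June 2001: 162 days, exemption €32,000 → (€261,000 − €32,000) × 2.75% × 162/365 = €2,795.0548
12 June – 27 November 2001: 169 days, exemption €219,000 → (€261,000 − €219,000) × 2.75% × 169/365 = €534.7808
28 November – 31 December 2001: 34 days, exemption €11,000 → (€261,000 − €11,000) × 2.75% × 34/365 = €640.4110
Total = €3,970.2466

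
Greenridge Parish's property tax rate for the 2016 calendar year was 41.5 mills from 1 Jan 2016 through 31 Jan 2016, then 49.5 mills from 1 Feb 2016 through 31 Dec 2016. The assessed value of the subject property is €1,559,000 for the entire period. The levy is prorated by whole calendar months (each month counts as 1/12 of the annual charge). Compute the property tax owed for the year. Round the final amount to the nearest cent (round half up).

1 Jan – 31 Jan 2016: 1 month at 41.5 mills → €1,559,000 × 4.15% × 1/12 = €5,391.5417
1 Feb – 31 Dec 2016: 11 months at 49.5 mills → €1,559,000 × 4.95% × 11/12 = €70,739.6250
Total = €76,131.1667

€76,131.17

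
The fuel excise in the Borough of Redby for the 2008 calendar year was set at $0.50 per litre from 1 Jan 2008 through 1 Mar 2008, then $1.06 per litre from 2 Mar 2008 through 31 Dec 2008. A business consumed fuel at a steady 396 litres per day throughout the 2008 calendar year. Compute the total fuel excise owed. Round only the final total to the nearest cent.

$140,104.80

1 Jan – 1 Mar 2008: 61 days × 396 litres/day = 24,156 litres at $0.50/litre → $12,078.00
2 Mar – 31 Dec 2008: 305 days × 396 litres/day = 120,780 litres at $1.06/litre → $128,026.80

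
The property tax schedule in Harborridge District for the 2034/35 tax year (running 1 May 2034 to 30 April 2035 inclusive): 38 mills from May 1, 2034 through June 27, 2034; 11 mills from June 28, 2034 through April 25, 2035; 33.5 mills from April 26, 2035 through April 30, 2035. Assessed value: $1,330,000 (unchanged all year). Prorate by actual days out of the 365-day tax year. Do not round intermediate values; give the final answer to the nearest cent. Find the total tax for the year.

May 1 – June 27, 2034: 58 days at 38 mills → $1,330,000 × 3.8% × 58/365 = $8,031.0137
June 28, 2034 – April 25, 2035: 302 days at 11 mills → $1,330,000 × 1.1% × 302/365 = $12,104.8219
April 26 – April 30, 2035: 5 days at 33.5 mills → $1,330,000 × 3.35% × 5/365 = $610.3425
Total = $20,746.1781

$20,746.18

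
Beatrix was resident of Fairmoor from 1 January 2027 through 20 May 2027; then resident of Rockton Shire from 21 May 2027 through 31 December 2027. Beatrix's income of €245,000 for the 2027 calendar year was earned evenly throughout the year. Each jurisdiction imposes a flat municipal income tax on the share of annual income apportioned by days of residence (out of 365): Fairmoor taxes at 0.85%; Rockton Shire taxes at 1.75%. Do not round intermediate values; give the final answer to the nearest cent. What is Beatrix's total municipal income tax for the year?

€3,441.75

Fairmoor, 1 January – 20 May 2027: 140 days → €245,000 × 0.85% × 140/365 = €798.7671
Rockton Shire, 21 May – 31 December 2027: 225 days → €245,000 × 1.75% × 225/365 = €2,642.9795
Total = €3,441.7466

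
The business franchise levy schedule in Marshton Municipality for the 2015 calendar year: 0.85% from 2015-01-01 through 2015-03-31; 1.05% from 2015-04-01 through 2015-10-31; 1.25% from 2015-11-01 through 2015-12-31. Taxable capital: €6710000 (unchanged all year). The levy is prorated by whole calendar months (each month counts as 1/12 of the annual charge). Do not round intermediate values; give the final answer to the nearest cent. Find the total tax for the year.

€69336.67

2015-01-01 to 2015-03-31: 3 months at 0.85% → €6710000 × 0.85% × 3/12 = €14258.7500
2015-04-01 to 2015-10-31: 7 months at 1.05% → €6710000 × 1.05% × 7/12 = €41098.7500
2015-11-01 to 2015-12-31: 2 months at 1.25% → €6710000 × 1.25% × 2/12 = €13979.1667
Total = €69336.6667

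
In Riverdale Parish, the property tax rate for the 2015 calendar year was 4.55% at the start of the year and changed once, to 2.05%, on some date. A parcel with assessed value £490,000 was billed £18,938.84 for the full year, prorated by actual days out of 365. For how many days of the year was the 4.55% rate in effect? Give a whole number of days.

Let d = days at the first rate; then 365 − d days at the second rate.
£490,000 × [4.55%·d + 2.05%·(365−d)] / 365 = £18,938.84
Solving gives d = 265, so the new rate took effect on 23 September 2015.

265 days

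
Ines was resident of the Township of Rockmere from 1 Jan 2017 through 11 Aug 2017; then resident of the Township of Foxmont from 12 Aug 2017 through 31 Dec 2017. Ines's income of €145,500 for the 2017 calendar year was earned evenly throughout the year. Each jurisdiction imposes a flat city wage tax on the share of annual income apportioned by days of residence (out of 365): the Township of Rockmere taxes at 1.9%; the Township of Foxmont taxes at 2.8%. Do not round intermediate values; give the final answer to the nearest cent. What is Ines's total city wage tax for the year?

€3,273.95

The Township of Rockmere, 1 Jan – 11 Aug 2017: 223 days → €145,500 × 1.9% × 223/365 = €1,688.9959
The Township of Foxmont, 12 Aug – 31 Dec 2017: 142 days → €145,500 × 2.8% × 142/365 = €1,584.9534
Total = €3,273.9493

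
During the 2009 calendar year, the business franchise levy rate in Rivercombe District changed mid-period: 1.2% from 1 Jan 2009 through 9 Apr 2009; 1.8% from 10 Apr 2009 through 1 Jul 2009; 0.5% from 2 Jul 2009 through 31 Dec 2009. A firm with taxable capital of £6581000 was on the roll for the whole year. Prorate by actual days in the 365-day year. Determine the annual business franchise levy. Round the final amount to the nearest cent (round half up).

£64854.40

1 Jan – 9 Apr 2009: 99 days at 1.2% → £6581000 × 1.2% × 99/365 = £21419.8027
10 Apr – 1 Jul 2009: 83 days at 1.8% → £6581000 × 1.8% × 83/365 = £26937.0247
2 Jul – 31 Dec 2009: 183 days at 0.5% → £6581000 × 0.5% × 183/365 = £16497.5753
Total = £64854.4027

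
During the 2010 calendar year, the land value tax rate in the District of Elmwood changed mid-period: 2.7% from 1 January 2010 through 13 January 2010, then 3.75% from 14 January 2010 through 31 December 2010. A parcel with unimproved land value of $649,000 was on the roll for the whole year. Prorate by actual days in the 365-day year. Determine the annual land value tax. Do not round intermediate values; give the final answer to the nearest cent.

1 January – 13 January 2010: 13 days at 2.7% → $649,000 × 2.7% × 13/365 = $624.1068
14 January – 31 December 2010: 352 days at 3.75% → $649,000 × 3.75% × 352/365 = $23,470.6849
Total = $24,094.7918

$24,094.79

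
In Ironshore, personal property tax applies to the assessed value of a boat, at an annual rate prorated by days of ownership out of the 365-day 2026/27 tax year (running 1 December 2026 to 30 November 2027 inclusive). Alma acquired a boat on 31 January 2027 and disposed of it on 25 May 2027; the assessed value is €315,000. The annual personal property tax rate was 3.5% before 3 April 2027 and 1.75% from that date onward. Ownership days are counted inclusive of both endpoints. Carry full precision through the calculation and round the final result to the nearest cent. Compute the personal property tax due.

31 January – 2 April 2027: 62 days at 3.5% → €315,000 × 3.5% × 62/365 = €1,872.7397
3 April – 25 May 2027: 53 days at 1.75% → €315,000 × 1.75% × 53/365 = €800.4452
Total = €2,673.1849

€2,673.18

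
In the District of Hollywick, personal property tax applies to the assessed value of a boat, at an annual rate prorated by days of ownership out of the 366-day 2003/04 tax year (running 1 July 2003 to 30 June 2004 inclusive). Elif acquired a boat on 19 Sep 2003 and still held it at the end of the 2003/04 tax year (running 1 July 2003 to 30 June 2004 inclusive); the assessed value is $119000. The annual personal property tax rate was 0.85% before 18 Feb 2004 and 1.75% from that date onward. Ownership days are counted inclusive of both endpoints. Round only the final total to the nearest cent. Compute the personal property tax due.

$1182.52

19 Sep 2003 – 17 Feb 2004: 152 days at 0.85% → $119000 × 0.85% × 152/366 = $420.0765
18 Feb – 30 Jun 2004: 134 days at 1.75% → $119000 × 1.75% × 134/366 = $762.4454
Total = $1182.5219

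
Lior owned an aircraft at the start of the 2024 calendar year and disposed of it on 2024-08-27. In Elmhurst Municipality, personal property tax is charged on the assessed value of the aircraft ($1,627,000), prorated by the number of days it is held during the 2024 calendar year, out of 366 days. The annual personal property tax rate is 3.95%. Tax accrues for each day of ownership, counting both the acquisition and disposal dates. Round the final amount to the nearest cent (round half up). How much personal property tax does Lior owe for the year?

$42,141.97

Days held (2024-01-01 to 2024-08-27): 240 out of 366
Tax = $1,627,000 × 3.95% × 240/366 = $42,141.9672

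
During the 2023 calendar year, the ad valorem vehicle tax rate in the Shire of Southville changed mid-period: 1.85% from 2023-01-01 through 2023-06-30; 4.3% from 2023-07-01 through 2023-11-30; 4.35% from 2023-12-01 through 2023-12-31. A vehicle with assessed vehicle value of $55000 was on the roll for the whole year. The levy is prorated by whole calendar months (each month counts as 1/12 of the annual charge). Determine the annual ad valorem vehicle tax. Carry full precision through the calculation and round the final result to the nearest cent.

$1693.54

2023-01-01 to 2023-06-30: 6 months at 1.85% → $55000 × 1.85% × 6/12 = $508.7500
2023-07-01 to 2023-11-30: 5 months at 4.3% → $55000 × 4.3% × 5/12 = $985.4167
2023-12-01 to 2023-12-31: 1 month at 4.35% → $55000 × 4.35% × 1/12 = $199.3750
Total = $1693.5417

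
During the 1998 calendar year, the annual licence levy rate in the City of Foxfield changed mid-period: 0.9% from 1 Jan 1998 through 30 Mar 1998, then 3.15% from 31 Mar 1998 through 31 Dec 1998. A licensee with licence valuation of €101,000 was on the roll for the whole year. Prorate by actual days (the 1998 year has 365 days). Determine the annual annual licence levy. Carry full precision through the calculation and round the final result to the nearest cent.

1 Jan – 30 Mar 1998: 89 days at 0.9% → €101,000 × 0.9% × 89/365 = €221.6466
31 Mar – 31 Dec 1998: 276 days at 3.15% → €101,000 × 3.15% × 276/365 = €2,405.7370
Total = €2,627.3836

€2,627.38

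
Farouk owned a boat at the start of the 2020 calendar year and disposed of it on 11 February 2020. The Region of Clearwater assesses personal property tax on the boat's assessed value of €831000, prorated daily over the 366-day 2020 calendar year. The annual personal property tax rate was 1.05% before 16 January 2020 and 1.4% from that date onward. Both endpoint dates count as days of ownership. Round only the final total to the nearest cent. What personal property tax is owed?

1 January – 15 January 2020: 15 days at 1.05% → €831000 × 1.05% × 15/366 = €357.6025
16 January – 11 February 2020: 27 days at 1.4% → €831000 × 1.4% × 27/366 = €858.2459
Total = €1215.8484

€1215.85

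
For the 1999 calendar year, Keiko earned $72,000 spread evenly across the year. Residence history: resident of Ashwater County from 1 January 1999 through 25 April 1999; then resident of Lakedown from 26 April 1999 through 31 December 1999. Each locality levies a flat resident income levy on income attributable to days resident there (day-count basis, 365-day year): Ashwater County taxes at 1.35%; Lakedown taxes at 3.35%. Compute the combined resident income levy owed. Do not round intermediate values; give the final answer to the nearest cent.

$1,958.30

Ashwater County, 1 January – 25 April 1999: 115 days → $72,000 × 1.35% × 115/365 = $306.2466
Lakedown, 26 April – 31 December 1999: 250 days → $72,000 × 3.35% × 250/365 = $1,652.0548
Total = $1,958.3014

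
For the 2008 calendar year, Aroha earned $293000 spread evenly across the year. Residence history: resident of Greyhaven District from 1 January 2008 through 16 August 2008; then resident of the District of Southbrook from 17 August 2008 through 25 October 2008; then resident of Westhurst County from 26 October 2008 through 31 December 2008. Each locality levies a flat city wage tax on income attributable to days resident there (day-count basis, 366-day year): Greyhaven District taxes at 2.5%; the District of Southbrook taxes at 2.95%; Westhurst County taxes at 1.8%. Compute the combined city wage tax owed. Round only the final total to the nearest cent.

Greyhaven District, 1 January – 16 August 2008: 229 days → $293000 × 2.5% × 229/366 = $4583.1284
The District of Southbrook, 17 August – 25 October 2008: 70 days → $293000 × 2.95% × 70/366 = $1653.1284
Westhurst County, 26 October – 31 December 2008: 67 days → $293000 × 1.8% × 67/366 = $965.4590
Total = $7201.7158

$7201.72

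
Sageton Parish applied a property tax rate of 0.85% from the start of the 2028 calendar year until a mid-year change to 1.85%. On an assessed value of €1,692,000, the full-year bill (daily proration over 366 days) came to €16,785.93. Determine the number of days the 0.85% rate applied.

314 days

Let d = days at the first rate; then 366 − d days at the second rate.
€1,692,000 × [0.85%·d + 1.85%·(366−d)] / 366 = €16,785.93
Solving gives d = 314, so the new rate took effect on 10 November 2028.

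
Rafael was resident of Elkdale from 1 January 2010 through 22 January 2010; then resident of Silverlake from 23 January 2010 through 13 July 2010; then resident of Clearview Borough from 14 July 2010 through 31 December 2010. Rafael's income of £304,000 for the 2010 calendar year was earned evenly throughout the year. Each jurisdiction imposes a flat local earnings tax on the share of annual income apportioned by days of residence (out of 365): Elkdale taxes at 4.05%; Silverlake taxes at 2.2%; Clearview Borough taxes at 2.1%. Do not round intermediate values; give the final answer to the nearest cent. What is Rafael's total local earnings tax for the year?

£6,884.56

Elkdale, 1 January – 22 January 2010: 22 days → £304,000 × 4.05% × 22/365 = £742.0932
Silverlake, 23 January – 13 July 2010: 172 days → £304,000 × 2.2% × 172/365 = £3,151.6055
Clearview Borough, 14 July – 31 December 2010: 171 days → £304,000 × 2.1% × 171/365 = £2,990.8603
Total = £6,884.5589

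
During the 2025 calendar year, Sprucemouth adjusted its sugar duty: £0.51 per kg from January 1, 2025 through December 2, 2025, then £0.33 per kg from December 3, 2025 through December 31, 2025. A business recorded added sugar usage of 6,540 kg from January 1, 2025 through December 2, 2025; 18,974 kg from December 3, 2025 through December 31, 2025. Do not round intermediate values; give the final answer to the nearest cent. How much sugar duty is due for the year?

£9596.82

January 1 – December 2, 2025: 6,540 kg at £0.51/kg → £3335.40
December 3 – December 31, 2025: 18,974 kg at £0.33/kg → £6261.42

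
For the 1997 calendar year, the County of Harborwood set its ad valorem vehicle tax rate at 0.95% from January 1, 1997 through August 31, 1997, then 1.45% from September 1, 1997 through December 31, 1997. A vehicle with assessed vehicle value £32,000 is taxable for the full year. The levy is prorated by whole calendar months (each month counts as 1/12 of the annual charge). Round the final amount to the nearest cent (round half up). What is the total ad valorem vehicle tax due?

January 1 – August 31, 1997: 8 months at 0.95% → £32,000 × 0.95% × 8/12 = £202.6667
September 1 – December 31, 1997: 4 months at 1.45% → £32,000 × 1.45% × 4/12 = £154.6667
Total = £357.3333

£357.33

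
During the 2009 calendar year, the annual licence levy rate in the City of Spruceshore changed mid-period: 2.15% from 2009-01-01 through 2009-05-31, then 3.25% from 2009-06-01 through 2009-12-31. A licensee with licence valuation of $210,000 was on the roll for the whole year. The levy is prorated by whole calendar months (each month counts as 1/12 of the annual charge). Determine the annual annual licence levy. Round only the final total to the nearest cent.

2009-01-01 to 2009-05-31: 5 months at 2.15% → $210,000 × 2.15% × 5/12 = $1,881.2500
2009-06-01 to 2009-12-31: 7 months at 3.25% → $210,000 × 3.25% × 7/12 = $3,981.2500
Total = $5,862.5000

$5,862.50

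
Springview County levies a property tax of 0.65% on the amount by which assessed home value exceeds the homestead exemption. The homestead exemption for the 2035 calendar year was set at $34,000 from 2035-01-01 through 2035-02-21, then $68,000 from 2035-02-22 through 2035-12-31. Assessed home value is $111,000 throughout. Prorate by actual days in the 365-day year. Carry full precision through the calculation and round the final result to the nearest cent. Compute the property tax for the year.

$310.98

2035-01-01 to 2035-02-21: 52 days, exemption $34,000 → ($111,000 − $34,000) × 0.65% × 52/365 = $71.3041
2035-02-22 to 2035-12-31: 313 days, exemption $68,000 → ($111,000 − $68,000) × 0.65% × 313/365 = $239.6808
Total = $310.9849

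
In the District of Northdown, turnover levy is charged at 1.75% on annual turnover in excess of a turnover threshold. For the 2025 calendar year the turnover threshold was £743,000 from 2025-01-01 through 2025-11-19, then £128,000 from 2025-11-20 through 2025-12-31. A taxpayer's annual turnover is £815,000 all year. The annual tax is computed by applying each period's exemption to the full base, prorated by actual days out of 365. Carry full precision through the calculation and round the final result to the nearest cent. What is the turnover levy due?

£2,498.42

2025-01-01 to 2025-11-19: 323 days, exemption £743,000 → (£815,000 − £743,000) × 1.75% × 323/365 = £1,115.0137
2025-11-20 to 2025-12-31: 42 days, exemption £128,000 → (£815,000 − £128,000) × 1.75% × 42/365 = £1,383.4110
Total = £2,498.4247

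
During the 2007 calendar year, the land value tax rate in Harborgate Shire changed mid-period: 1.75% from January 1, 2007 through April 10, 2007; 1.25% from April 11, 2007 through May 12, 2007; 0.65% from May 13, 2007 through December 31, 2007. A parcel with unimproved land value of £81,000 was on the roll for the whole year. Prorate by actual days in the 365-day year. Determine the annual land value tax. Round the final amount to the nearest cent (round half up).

£813.22

January 1 – April 10, 2007: 100 days at 1.75% → £81,000 × 1.75% × 100/365 = £388.3562
April 11 – May 12, 2007: 32 days at 1.25% → £81,000 × 1.25% × 32/365 = £88.7671
May 13 – December 31, 2007: 233 days at 0.65% → £81,000 × 0.65% × 233/365 = £336.0945
Total = £813.2178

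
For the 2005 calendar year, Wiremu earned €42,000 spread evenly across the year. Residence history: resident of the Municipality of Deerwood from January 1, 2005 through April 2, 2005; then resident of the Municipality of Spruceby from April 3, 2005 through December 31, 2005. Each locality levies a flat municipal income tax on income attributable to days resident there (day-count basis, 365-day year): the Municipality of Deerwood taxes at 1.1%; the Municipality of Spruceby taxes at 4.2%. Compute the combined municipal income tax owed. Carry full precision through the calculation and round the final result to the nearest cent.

The Municipality of Deerwood, January 1 – April 2, 2005: 92 days → €42,000 × 1.1% × 92/365 = €116.4493
The Municipality of Spruceby, April 3 – December 31, 2005: 273 days → €42,000 × 4.2% × 273/365 = €1,319.3753
Total = €1,435.8247

€1,435.82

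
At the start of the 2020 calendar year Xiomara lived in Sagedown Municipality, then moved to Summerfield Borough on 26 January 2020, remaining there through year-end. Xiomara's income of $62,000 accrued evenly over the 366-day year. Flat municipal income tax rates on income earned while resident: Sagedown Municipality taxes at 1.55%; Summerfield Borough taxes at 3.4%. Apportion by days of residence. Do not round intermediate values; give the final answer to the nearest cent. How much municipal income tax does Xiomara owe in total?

$2,029.65

Sagedown Municipality, 1 January – 25 January 2020: 25 days → $62,000 × 1.55% × 25/366 = $65.6421
Summerfield Borough, 26 January – 31 December 2020: 341 days → $62,000 × 3.4% × 341/366 = $1,964.0109
Total = $2,029.6530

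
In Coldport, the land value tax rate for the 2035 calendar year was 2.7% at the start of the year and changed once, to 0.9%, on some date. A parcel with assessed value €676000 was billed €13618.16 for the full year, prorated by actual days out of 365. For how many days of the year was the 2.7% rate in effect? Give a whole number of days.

Let d = days at the first rate; then 365 − d days at the second rate.
€676000 × [2.7%·d + 0.9%·(365−d)] / 365 = €13618.16
Solving gives d = 226, so the new rate took effect on August 15, 2035.

226 days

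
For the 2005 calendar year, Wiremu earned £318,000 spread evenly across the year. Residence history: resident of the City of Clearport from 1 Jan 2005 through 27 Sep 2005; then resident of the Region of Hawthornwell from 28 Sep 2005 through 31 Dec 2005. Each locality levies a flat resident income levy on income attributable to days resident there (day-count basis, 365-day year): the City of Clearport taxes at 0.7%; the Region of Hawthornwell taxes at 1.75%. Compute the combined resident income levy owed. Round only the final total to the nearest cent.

The City of Clearport, 1 Jan – 27 Sep 2005: 270 days → £318,000 × 0.7% × 270/365 = £1,646.6301
The Region of Hawthornwell, 28 Sep – 31 Dec 2005: 95 days → £318,000 × 1.75% × 95/365 = £1,448.4247
Total = £3,095.0548

£3,095.05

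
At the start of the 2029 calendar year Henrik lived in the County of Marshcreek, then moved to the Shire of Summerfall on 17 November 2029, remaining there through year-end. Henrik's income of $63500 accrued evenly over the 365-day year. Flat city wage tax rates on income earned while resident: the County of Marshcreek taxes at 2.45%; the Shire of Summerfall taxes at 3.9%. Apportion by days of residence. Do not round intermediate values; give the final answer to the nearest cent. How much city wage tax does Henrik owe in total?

$1669.27

The County of Marshcreek, 1 January – 16 November 2029: 320 days → $63500 × 2.45% × 320/365 = $1363.9452
The Shire of Summerfall, 17 November – 31 December 2029: 45 days → $63500 × 3.9% × 45/365 = $305.3219
Total = $1669.2671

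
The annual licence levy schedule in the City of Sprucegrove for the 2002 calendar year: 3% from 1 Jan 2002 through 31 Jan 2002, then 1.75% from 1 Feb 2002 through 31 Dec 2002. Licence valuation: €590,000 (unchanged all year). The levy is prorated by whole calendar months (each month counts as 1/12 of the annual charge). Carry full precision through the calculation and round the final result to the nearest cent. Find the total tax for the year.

€10,939.58

1 Jan – 31 Jan 2002: 1 month at 3% → €590,000 × 3% × 1/12 = €1,475.0000
1 Feb – 31 Dec 2002: 11 months at 1.75% → €590,000 × 1.75% × 11/12 = €9,464.5833
Total = €10,939.5833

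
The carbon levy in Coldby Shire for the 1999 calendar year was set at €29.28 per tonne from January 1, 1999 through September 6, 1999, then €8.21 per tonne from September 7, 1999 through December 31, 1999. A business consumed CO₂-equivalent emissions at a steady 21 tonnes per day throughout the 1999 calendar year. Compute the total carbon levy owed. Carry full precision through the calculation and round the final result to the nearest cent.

€173104.68

January 1 – September 6, 1999: 249 days × 21 tonnes/day = 5,229 tonnes at €29.28/tonne → €153105.12
September 7 – December 31, 1999: 116 days × 21 tonnes/day = 2,436 tonnes at €8.21/tonne → €19999.56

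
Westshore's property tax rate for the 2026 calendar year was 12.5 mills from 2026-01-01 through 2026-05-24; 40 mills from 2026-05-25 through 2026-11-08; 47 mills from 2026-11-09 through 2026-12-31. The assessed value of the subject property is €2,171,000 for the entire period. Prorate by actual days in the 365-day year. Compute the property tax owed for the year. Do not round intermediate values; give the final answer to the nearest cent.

€65,492.82

2026-01-01 to 2026-05-24: 144 days at 12.5 mills → €2,171,000 × 1.25% × 144/365 = €10,706.3014
2026-05-25 to 2026-11-08: 168 days at 40 mills → €2,171,000 × 4% × 168/365 = €39,970.1918
2026-11-09 to 2026-12-31: 53 days at 47 mills → €2,171,000 × 4.7% × 53/365 = €14,816.3315
Total = €65,492.8247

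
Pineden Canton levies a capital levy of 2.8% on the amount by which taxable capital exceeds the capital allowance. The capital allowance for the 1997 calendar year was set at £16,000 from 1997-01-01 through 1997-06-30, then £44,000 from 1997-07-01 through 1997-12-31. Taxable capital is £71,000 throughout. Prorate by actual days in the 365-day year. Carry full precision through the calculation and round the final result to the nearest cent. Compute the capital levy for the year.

£1,144.78

1997-01-01 to 1997-06-30: 181 days, exemption £16,000 → (£71,000 − £16,000) × 2.8% × 181/365 = £763.6712
1997-07-01 to 1997-12-31: 184 days, exemption £44,000 → (£71,000 − £44,000) × 2.8% × 184/365 = £381.1068
Total = £1,144.7781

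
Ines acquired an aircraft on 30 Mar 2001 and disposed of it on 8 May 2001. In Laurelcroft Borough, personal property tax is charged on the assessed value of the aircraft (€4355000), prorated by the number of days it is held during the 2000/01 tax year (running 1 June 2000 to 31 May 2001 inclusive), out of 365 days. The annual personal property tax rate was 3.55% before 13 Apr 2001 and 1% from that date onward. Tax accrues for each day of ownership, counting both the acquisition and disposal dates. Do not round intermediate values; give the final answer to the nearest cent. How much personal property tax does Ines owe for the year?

30 Mar – 12 Apr 2001: 14 days at 3.55% → €4355000 × 3.55% × 14/365 = €5929.9589
13 Apr – 8 May 2001: 26 days at 1% → €4355000 × 1% × 26/365 = €3102.1918
Total = €9032.1507

€9032.15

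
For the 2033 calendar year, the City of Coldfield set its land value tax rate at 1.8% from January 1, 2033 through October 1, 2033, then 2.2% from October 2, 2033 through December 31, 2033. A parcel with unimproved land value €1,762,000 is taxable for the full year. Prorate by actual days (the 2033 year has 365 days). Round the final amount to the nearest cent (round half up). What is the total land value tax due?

€33,473.17

January 1 – October 1, 2033: 274 days at 1.8% → €1,762,000 × 1.8% × 274/365 = €23,808.7233
October 2 – December 31, 2033: 91 days at 2.2% → €1,762,000 × 2.2% × 91/365 = €9,664.4493
Total = €33,473.1726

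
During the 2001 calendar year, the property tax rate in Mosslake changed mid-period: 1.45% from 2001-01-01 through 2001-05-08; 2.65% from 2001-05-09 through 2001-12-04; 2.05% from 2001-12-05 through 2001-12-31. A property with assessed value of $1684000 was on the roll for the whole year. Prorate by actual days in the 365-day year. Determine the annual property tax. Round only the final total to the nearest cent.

2001-01-01 to 2001-05-08: 128 days at 1.45% → $1684000 × 1.45% × 128/365 = $8563.0247
2001-05-09 to 2001-12-04: 210 days at 2.65% → $1684000 × 2.65% × 210/365 = $25675.2329
2001-12-05 to 2001-12-31: 27 days at 2.05% → $1684000 × 2.05% × 27/365 = $2553.6822
Total = $36791.9397

$36791.94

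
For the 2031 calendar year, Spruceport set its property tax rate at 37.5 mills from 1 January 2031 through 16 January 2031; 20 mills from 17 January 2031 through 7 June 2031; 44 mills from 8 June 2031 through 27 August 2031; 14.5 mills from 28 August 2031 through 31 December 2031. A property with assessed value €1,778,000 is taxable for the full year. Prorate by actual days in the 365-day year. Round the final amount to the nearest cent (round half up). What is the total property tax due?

€43,017.86

1 January – 16 January 2031: 16 days at 37.5 mills → €1,778,000 × 3.75% × 16/365 = €2,922.7397
17 January – 7 June 2031: 142 days at 20 mills → €1,778,000 × 2% × 142/365 = €13,834.3014
8 June – 27 August 2031: 81 days at 44 mills → €1,778,000 × 4.4% × 81/365 = €17,361.0740
28 August – 31 December 2031: 126 days at 14.5 mills → €1,778,000 × 1.45% × 126/365 = €8,899.7425
Total = €43,017.8575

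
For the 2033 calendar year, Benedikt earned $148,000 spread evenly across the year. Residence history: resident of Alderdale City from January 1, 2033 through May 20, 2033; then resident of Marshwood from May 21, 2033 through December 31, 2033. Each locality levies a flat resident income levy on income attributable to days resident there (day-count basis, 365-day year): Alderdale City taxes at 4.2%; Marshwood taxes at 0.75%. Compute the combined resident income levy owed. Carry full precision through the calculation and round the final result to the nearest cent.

Alderdale City, January 1 – May 20, 2033: 140 days → $148,000 × 4.2% × 140/365 = $2,384.2192
Marshwood, May 21 – December 31, 2033: 225 days → $148,000 × 0.75% × 225/365 = $684.2466
Total = $3,068.4658

$3,068.47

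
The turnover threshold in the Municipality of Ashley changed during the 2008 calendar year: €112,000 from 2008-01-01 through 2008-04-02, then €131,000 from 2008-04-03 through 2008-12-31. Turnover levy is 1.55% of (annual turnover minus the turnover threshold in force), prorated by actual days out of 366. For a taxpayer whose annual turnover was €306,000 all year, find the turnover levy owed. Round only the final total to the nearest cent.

2008-01-01 to 2008-04-02: 93 days, exemption €112,000 → (€306,000 − €112,000) × 1.55% × 93/366 = €764.0738
2008-04-03 to 2008-12-31: 273 days, exemption €131,000 → (€306,000 − €131,000) × 1.55% × 273/366 = €2,023.2582
Total = €2,787.3320

€2,787.33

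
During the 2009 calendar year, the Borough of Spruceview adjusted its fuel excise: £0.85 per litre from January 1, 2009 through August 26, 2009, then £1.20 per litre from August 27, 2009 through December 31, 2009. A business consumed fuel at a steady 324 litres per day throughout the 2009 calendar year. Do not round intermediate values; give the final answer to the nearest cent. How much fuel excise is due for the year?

£114,922.80

January 1 – August 26, 2009: 238 days × 324 litres/day = 77,112 litres at £0.85/litre → £65,545.20
August 27 – December 31, 2009: 127 days × 324 litres/day = 41,148 litres at £1.20/litre → £49,377.60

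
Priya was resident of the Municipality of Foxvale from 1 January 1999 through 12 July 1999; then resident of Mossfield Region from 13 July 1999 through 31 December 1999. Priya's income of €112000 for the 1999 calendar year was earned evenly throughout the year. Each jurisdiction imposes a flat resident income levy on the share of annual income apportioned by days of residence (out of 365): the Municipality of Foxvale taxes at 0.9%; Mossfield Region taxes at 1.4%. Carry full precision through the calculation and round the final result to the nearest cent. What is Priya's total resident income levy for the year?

€1271.89

The Municipality of Foxvale, 1 January – 12 July 1999: 193 days → €112000 × 0.9% × 193/365 = €532.9973
Mossfield Region, 13 July – 31 December 1999: 172 days → €112000 × 1.4% × 172/365 = €738.8932
Total = €1271.8904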